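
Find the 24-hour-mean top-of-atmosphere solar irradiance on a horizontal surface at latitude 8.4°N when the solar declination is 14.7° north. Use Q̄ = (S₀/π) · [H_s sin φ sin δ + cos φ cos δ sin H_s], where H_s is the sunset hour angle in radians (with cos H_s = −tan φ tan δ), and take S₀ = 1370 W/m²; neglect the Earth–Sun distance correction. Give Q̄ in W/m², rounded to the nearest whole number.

443 W/m²

cos H_s = −tan(8.4°) · tan(14.7°) = -0.0387, so H_s = arccos(-0.0387) = 92.22°. In radians, H_s = 1.6095.
H_s sin φ sin δ = 1.6095 × 0.1461 × 0.2538 = 0.0597.
cos φ cos δ sin H_s = 0.9893 × 0.9673 × 0.9993 = 0.9563.
Q̄ = (1370/π) × (0.0597 + 0.9563) = 436.08 × 1.0160 = 443.06 W/m².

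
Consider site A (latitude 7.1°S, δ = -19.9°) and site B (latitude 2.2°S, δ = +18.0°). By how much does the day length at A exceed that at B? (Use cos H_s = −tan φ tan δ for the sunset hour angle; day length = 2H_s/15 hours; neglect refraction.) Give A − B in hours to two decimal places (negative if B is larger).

A: H_s = arccos(−tan -7.1° · tan -19.9°) = 92.58°, so 2H_s/15 = 12.3440 h.
B: H_s = arccos(−tan -2.2° · tan 18.0°) = 89.28°, so 2H_s/15 = 11.9040 h.
A − B = 12.3440 − 11.9040 = 0.4400 h.

+0.44 h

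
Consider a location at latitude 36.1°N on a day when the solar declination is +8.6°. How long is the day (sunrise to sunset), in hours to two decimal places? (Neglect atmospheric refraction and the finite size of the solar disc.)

−tan φ tan δ = −(0.7292)(0.1512) = -0.1103; H_s = arccos(-0.1103) = 96.33°.
Day length = 2 H_s / 15° h⁻¹ = 192.66° / 15 = 12.844 h.

12.84 hours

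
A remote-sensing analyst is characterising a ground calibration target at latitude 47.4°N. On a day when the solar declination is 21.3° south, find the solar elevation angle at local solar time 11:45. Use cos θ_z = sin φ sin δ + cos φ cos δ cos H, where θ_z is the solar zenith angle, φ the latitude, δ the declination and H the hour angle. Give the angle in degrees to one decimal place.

21.2°

Hour angle H = 15° × (11.75 − 12) = -3.75°.
With φ = 47.4°, δ = -21.3°, H = -3.75°: sin φ sin δ = -0.2674, cos φ cos δ cos H = 0.6293, so cos θ_z = 0.3619.
θ_z = arccos(0.3619) = 68.78°, so the elevation is 90° − 68.78° = 21.22°.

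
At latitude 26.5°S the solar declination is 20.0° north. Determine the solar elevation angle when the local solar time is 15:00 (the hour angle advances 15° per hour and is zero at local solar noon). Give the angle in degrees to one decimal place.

Hour angle H = 15° × (15 − 12) = 45.00°.
cos θ_z = sin(-26.5°) sin(20.0°) + cos(-26.5°) cos(20.0°) cos(45.00°) = -0.1526 + 0.5947 = 0.4421.
θ_z = arccos(0.4421) = 63.76°, so the elevation is 90° − 63.76° = 26.24°.

26.2°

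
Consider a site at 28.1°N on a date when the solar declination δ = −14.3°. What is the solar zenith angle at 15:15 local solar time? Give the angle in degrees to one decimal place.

Hour angle H = 15° × (15.25 − 12) = 48.75°.
With φ = 28.1°, δ = -14.3°, H = 48.75°: sin φ sin δ = -0.1163, cos φ cos δ cos H = 0.5636, so cos θ_z = 0.4473.
θ_z = arccos(0.4473) = 63.43°.

63.4°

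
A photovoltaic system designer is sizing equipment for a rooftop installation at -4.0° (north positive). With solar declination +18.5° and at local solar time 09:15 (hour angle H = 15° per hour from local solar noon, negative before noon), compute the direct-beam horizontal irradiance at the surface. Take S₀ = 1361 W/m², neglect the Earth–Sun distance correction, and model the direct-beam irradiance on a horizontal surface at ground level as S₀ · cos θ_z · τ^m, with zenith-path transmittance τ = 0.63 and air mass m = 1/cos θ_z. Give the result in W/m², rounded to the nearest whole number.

Hour angle H = 15° × (9.25 − 12) = -41.25°.
cos θ_z = sin φ sin δ + cos φ cos δ cos H = (-0.0698)(0.3173) + (0.9976)(0.9483)(0.7518) = 0.6891.
Air mass m = 1/cos θ_z = 1/0.6891 = 1.451; τ^m = 0.63^1.451 = 0.5115.
Surface direct beam = 1361 × 0.6891 × 0.5115 = 479.72 W/m².

480 W/m²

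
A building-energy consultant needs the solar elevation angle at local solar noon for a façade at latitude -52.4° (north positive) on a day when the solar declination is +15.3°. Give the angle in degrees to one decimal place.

At local solar noon the hour angle is zero, so the elevation is 90° − |φ − δ| = 90° − |-52.4° − (15.3°)| = 90° − 67.7° = 22.3°.

22.3°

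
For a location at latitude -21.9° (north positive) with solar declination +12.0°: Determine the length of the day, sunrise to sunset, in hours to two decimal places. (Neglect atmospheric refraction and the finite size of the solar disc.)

−tan φ tan δ = −(-0.4020)(0.2126) = 0.0855; H_s = arccos(0.0855) = 85.10°.
Day length = 2 H_s / 15° h⁻¹ = 170.20° / 15 = 11.347 h.

11.35 hours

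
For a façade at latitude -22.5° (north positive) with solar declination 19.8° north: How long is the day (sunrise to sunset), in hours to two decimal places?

The sunset hour angle satisfies cos H_s = −tan φ tan δ = 0.1491, giving H_s = 81.43°.
Day length = 2 H_s / 15° h⁻¹ = 162.86° / 15 = 10.857 h.

10.86 hours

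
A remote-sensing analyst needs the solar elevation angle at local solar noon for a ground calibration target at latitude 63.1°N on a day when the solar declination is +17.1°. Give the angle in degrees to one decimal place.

44.0°

At local solar noon the hour angle is zero, so the elevation is 90° − |φ − δ| = 90° − |63.1° − (17.1°)| = 90° − 46.0° = 44.0°.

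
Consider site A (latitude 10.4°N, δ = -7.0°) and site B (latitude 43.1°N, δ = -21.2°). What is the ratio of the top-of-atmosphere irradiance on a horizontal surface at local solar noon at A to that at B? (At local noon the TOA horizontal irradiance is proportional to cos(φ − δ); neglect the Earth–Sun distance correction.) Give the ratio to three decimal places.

A: cos θ_z = cos(10.4° − (-7.0°)) = 0.9542.
B: cos θ_z = cos(43.1° − (-21.2°)) = 0.4337.
Ratio A/B = 0.9542 / 0.4337 = 2.2001.

2.200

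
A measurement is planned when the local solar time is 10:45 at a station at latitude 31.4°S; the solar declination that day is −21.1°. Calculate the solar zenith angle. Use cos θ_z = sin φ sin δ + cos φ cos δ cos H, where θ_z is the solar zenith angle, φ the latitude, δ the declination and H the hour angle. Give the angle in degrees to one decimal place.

Hour angle H = 15° × (10.75 − 12) = -18.75°.
cos θ_z = sin(-31.4°) sin(-21.1°) + cos(-31.4°) cos(-21.1°) cos(-18.75°) = 0.1876 + 0.7541 = 0.9417.
θ_z = arccos(0.9417) = 19.66°.

19.7°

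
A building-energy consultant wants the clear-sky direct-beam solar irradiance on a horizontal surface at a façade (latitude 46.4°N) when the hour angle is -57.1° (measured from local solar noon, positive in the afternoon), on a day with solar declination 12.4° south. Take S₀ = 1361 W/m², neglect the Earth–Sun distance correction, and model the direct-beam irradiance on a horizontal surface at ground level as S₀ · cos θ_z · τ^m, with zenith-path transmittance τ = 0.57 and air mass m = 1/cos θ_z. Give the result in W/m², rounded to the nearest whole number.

20 W/m²

With φ = 46.4°, δ = -12.4°, H = -57.10°: sin φ sin δ = -0.1555, cos φ cos δ cos H = 0.3658, so cos θ_z = 0.2103.
Air mass m = 1/cos θ_z = 1/0.2103 = 4.755; τ^m = 0.57^4.755 = 0.0691.
Surface direct beam = 1361 × 0.2103 × 0.0691 = 19.78 W/m².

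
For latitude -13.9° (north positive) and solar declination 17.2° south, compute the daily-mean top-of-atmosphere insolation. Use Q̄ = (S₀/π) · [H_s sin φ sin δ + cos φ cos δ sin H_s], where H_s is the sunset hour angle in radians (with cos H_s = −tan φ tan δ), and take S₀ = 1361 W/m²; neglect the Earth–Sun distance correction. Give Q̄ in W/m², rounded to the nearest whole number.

451 W/m²

cos H_s = −tan(-13.9°) · tan(-17.2°) = -0.0766, so H_s = arccos(-0.0766) = 94.39°. In radians, H_s = 1.6474.
H_s sin φ sin δ = 1.6474 × -0.2402 × -0.2957 = 0.1170.
cos φ cos δ sin H_s = 0.9707 × 0.9553 × 0.9971 = 0.9246.
Q̄ = (1361/π) × (0.1170 + 0.9246) = 433.22 × 1.0416 = 451.24 W/m².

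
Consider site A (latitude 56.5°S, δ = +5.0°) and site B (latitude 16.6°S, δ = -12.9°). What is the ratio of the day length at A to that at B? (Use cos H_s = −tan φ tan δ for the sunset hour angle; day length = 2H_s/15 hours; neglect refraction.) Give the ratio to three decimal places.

0.877

A: H_s = arccos(−tan -56.5° · tan 5.0°) = 82.40°, so 2H_s/15 = 10.9867 h.
B: H_s = arccos(−tan -16.6° · tan -12.9°) = 93.92°, so 2H_s/15 = 12.5227 h.
Ratio A/B = 10.9867 / 12.5227 = 0.8773.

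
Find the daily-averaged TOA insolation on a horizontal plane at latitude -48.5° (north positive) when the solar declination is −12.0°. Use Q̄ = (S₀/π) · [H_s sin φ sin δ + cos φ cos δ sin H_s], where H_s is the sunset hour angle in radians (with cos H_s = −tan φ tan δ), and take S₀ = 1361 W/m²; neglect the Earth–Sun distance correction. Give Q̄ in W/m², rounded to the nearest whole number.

395 W/m²

The sunset hour angle satisfies cos H_s = −tan φ tan δ = -0.2403, giving H_s = 103.90°. In radians, H_s = 1.8134.
H_s sin φ sin δ = 1.8134 × -0.7490 × -0.2079 = 0.2824.
cos φ cos δ sin H_s = 0.6626 × 0.9781 × 0.9707 = 0.6291.
Q̄ = (1361/π) × (0.2824 + 0.6291) = 433.22 × 0.9115 = 394.88 W/m².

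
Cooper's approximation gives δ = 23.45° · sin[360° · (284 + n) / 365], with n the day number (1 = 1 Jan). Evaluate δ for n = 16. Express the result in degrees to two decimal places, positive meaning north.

-21.10°

360 × (284 + 16) / 365 = 295.890°; sin(295.890°) = -0.8996.
δ = 23.45 × -0.8996 = -21.096° ≈ -21.10°.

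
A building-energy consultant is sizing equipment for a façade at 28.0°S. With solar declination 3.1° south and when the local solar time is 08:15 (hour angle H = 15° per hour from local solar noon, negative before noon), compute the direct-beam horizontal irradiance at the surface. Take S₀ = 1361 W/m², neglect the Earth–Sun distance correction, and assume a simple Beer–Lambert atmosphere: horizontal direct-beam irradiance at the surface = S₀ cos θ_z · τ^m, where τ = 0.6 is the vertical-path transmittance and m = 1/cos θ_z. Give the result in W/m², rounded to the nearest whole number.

Hour angle H = 15° × (8.25 − 12) = -56.25°.
With φ = -28.0°, δ = -3.1°, H = -56.25°: sin φ sin δ = 0.0254, cos φ cos δ cos H = 0.4898, so cos θ_z = 0.5152.
Air mass m = 1/cos θ_z = 1/0.5152 = 1.941; τ^m = 0.6^1.941 = 0.3710.
Surface direct beam = 1361 × 0.5152 × 0.3710 = 260.14 W/m².

260 W/m²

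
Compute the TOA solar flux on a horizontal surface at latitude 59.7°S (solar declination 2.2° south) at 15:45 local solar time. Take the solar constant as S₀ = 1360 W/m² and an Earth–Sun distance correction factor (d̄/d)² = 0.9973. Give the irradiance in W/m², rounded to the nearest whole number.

425 W/m²

Hour angle H = 15° × (15.75 − 12) = 56.25°.
cos θ_z = sin φ sin δ + cos φ cos δ cos H = (-0.8634)(-0.0384) + (0.5045)(0.9993)(0.5556) = 0.3133.
Top-of-atmosphere irradiance = S₀ (d̄/d)² cos θ_z = 1360 × 0.9973 × 0.3133 = 424.94 W/m².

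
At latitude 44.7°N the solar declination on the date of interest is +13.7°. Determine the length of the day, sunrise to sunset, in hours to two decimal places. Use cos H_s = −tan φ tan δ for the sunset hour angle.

−tan φ tan δ = −(0.9896)(0.2438) = -0.2413; H_s = arccos(-0.2413) = 103.96°.
Day length = 2 H_s / 15° h⁻¹ = 207.92° / 15 = 13.861 h.

13.86 hours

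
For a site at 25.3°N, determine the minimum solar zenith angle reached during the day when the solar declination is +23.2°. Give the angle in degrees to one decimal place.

2.1°

At local solar noon the hour angle is zero, so the zenith angle is |φ − δ| = |25.3° − (23.2°)| = 2.1°.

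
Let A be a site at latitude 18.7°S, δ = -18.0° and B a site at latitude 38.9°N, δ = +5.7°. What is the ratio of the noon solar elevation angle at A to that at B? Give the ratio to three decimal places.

1.572

A: 90° − |-18.7 − (-18.0)| = 89.30°.
B: 90° − |38.9 − (5.7)| = 56.80°.
Ratio A/B = 89.3000 / 56.8000 = 1.5722.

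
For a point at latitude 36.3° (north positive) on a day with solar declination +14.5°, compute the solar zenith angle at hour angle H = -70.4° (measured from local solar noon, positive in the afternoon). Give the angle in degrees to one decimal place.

65.8°

With φ = 36.3°, δ = 14.5°, H = -70.40°: sin φ sin δ = 0.1482, cos φ cos δ cos H = 0.2617, so cos θ_z = 0.4099.
θ_z = arccos(0.4099) = 65.80°.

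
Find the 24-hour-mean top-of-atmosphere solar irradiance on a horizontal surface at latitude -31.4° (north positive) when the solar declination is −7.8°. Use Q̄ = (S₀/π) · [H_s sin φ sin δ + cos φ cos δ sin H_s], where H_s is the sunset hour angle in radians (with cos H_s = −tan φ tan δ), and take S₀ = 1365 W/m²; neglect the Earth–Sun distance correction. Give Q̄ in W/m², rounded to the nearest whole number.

417 W/m²

The sunset hour angle satisfies cos H_s = −tan φ tan δ = -0.0836, giving H_s = 94.80°. In radians, H_s = 1.6546.
H_s sin φ sin δ = 1.6546 × -0.5210 × -0.1357 = 0.1170.
cos φ cos δ sin H_s = 0.8536 × 0.9907 × 0.9965 = 0.8427.
Q̄ = (1365/π) × (0.1170 + 0.8427) = 434.49 × 0.9597 = 416.98 W/m².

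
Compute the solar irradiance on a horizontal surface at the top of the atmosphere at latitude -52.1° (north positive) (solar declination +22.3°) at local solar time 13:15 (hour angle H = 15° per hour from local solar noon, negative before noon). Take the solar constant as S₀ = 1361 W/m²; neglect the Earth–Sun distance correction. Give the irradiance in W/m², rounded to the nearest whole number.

Hour angle H = 15° × (13.25 − 12) = 18.75°.
cos θ_z = sin(-52.1°) sin(22.3°) + cos(-52.1°) cos(22.3°) cos(18.75°) = -0.2994 + 0.5382 = 0.2388.
Top-of-atmosphere irradiance = S₀ cos θ_z = 1361 × 0.2388 = 325.01 W/m².

325 W/m²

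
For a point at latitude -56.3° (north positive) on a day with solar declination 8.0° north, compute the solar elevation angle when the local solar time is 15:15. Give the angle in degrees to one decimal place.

Hour angle H = 15° × (15.25 − 12) = 48.75°.
With φ = -56.3°, δ = 8.0°, H = 48.75°: sin φ sin δ = -0.1158, cos φ cos δ cos H = 0.3623, so cos θ_z = 0.2465.
θ_z = arccos(0.2465) = 75.73°, so the elevation is 90° − 75.73° = 14.27°.

14.3°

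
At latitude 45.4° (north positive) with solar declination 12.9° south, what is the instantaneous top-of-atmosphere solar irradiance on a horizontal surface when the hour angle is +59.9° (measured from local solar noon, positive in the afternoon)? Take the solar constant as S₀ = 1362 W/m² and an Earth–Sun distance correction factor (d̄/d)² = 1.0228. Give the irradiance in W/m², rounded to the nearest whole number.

257 W/m²

With φ = 45.4°, δ = -12.9°, H = 59.90°: sin φ sin δ = -0.1590, cos φ cos δ cos H = 0.3432, so cos θ_z = 0.1842.
Top-of-atmosphere irradiance = S₀ (d̄/d)² cos θ_z = 1362 × 1.0228 × 0.1842 = 256.60 W/m².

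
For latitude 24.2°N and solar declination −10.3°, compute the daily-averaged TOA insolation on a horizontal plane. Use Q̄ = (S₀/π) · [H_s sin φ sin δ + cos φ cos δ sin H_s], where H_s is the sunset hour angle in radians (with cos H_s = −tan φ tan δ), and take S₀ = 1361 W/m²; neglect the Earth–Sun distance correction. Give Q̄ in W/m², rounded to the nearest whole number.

The sunset hour angle satisfies cos H_s = −tan φ tan δ = 0.0817, giving H_s = 85.31°. In radians, H_s = 1.4889.
H_s sin φ sin δ = 1.4889 × 0.4099 × -0.1788 = -0.1091.
cos φ cos δ sin H_s = 0.9121 × 0.9839 × 0.9966 = 0.8944.
Q̄ = (1361/π) × (-0.1091 + 0.8944) = 433.22 × 0.7853 = 340.21 W/m².

340 W/m²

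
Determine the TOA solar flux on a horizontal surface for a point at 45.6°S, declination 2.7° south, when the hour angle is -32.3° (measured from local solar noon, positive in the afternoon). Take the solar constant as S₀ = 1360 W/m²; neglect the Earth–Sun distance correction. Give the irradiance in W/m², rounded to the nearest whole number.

849 W/m²

cos θ_z = sin(-45.6°) sin(-2.7°) + cos(-45.6°) cos(-2.7°) cos(-32.30°) = 0.0337 + 0.5907 = 0.6244.
Top-of-atmosphere irradiance = S₀ cos θ_z = 1360 × 0.6244 = 849.18 W/m².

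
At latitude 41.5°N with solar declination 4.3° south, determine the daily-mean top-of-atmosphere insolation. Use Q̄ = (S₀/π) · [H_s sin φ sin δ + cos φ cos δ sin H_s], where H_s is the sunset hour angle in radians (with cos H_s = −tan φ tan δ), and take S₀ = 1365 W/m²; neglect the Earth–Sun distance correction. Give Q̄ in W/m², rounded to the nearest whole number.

291 W/m²

The sunset hour angle satisfies cos H_s = −tan φ tan δ = 0.0665, giving H_s = 86.19°. In radians, H_s = 1.5043.
H_s sin φ sin δ = 1.5043 × 0.6626 × -0.0750 = -0.0748.
cos φ cos δ sin H_s = 0.7490 × 0.9972 × 0.9978 = 0.7453.
Q̄ = (1365/π) × (-0.0748 + 0.7453) = 434.49 × 0.6705 = 291.33 W/m².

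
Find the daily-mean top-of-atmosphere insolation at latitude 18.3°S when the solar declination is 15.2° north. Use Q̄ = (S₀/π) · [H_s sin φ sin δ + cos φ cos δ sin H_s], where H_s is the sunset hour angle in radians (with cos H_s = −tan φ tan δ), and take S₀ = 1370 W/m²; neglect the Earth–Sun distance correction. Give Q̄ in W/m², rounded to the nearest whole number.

cos H_s = −tan(-18.3°) · tan(15.2°) = 0.0899, so H_s = arccos(0.0899) = 84.84°. In radians, H_s = 1.4807.
H_s sin φ sin δ = 1.4807 × -0.3140 × 0.2622 = -0.1219.
cos φ cos δ sin H_s = 0.9494 × 0.9650 × 0.9959 = 0.9124.
Q̄ = (1370/π) × (-0.1219 + 0.9124) = 436.08 × 0.7905 = 344.72 W/m².

345 W/m²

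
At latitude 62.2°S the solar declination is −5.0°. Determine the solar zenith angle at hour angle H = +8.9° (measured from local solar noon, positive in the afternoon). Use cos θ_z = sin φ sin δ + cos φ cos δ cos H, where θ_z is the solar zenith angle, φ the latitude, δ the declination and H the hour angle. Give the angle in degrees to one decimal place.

cos θ_z = sin φ sin δ + cos φ cos δ cos H = (-0.8846)(-0.0872) + (0.4664)(0.9962)(0.9880) = 0.5362.
θ_z = arccos(0.5362) = 57.57°.

57.6°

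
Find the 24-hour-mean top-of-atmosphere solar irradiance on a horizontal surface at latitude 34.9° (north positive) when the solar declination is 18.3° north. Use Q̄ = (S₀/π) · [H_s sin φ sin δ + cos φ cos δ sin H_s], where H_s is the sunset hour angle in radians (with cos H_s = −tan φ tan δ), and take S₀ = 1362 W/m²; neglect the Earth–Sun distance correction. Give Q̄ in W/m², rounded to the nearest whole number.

469 W/m²

cos H_s = −tan(34.9°) · tan(18.3°) = -0.2307, so H_s = arccos(-0.2307) = 103.34°. In radians, H_s = 1.8036.
H_s sin φ sin δ = 1.8036 × 0.5721 × 0.3140 = 0.3240.
cos φ cos δ sin H_s = 0.8202 × 0.9494 × 0.9730 = 0.7577.
Q̄ = (1362/π) × (0.3240 + 0.7577) = 433.54 × 1.0817 = 468.96 W/m².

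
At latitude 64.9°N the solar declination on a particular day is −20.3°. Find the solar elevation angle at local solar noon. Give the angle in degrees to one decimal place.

At local solar noon the hour angle is zero, so the elevation is 90° − |φ − δ| = 90° − |64.9° − (-20.3°)| = 90° − 85.2° = 4.8°.

4.8°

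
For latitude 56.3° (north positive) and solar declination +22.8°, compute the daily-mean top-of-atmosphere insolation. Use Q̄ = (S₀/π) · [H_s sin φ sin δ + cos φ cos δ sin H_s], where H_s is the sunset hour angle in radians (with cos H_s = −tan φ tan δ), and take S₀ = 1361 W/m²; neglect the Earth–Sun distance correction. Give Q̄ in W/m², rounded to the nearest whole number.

487 W/m²

cos H_s = −tan(56.3°) · tan(22.8°) = -0.6303, so H_s = arccos(-0.6303) = 129.07°. In radians, H_s = 2.2527.
H_s sin φ sin δ = 2.2527 × 0.8320 × 0.3875 = 0.7263.
cos φ cos δ sin H_s = 0.5548 × 0.9219 × 0.7764 = 0.3971.
Q̄ = (1361/π) × (0.7263 + 0.3971) = 433.22 × 1.1234 = 486.68 W/m².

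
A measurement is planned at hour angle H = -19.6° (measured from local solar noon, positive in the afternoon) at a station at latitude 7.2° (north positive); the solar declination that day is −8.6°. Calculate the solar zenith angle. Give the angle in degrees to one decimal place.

With φ = 7.2°, δ = -8.6°, H = -19.60°: sin φ sin δ = -0.0187, cos φ cos δ cos H = 0.9241, so cos θ_z = 0.9054.
θ_z = arccos(0.9054) = 25.12°.

25.1°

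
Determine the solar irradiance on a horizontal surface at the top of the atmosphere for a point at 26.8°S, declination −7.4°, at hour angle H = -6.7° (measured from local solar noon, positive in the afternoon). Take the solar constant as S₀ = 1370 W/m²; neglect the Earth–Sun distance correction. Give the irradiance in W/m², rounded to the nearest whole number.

cos θ_z = sin(-26.8°) sin(-7.4°) + cos(-26.8°) cos(-7.4°) cos(-6.70°) = 0.0581 + 0.8791 = 0.9372.
Top-of-atmosphere irradiance = S₀ cos θ_z = 1370 × 0.9372 = 1283.96 W/m².

1284 W/m²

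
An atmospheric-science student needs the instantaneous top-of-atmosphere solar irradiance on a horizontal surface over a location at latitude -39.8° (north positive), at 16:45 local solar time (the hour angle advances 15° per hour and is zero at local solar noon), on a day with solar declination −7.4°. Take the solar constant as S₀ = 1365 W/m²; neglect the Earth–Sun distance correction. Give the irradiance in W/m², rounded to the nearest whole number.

Hour angle H = 15° × (16.75 − 12) = 71.25°.
With φ = -39.8°, δ = -7.4°, H = 71.25°: sin φ sin δ = 0.0824, cos φ cos δ cos H = 0.2449, so cos θ_z = 0.3273.
Top-of-atmosphere irradiance = S₀ cos θ_z = 1365 × 0.3273 = 446.76 W/m².

447 W/m²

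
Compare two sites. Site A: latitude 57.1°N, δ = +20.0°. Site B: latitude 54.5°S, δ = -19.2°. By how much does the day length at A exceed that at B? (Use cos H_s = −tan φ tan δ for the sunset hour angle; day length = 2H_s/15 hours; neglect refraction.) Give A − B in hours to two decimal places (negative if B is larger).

A: H_s = arccos(−tan 57.1° · tan 20.0°) = 124.24°, so 2H_s/15 = 16.5653 h.
B: H_s = arccos(−tan -54.5° · tan -19.2°) = 119.22°, so 2H_s/15 = 15.8960 h.
A − B = 16.5653 − 15.8960 = 0.6693 h.

+0.67 h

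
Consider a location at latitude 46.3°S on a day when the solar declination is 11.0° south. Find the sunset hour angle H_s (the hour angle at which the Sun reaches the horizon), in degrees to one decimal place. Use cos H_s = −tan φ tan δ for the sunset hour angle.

cos H_s = −tan(-46.3°) · tan(-11.0°) = -0.2034, so H_s = arccos(-0.2034) = 101.74°.

101.7°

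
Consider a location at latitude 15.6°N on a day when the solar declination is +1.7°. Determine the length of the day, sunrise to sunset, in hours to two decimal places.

−tan φ tan δ = −(0.2792)(0.0297) = -0.0083; H_s = arccos(-0.0083) = 90.48°.
Day length = 2 H_s / 15° h⁻¹ = 180.96° / 15 = 12.064 h.

12.06 hours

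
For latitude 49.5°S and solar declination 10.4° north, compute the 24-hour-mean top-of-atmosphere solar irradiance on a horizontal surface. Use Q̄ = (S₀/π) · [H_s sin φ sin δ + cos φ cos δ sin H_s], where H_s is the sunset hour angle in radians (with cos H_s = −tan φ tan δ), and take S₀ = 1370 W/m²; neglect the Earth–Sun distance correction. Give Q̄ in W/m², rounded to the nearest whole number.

191 W/m²

cos H_s = −tan(-49.5°) · tan(10.4°) = 0.2149, so H_s = arccos(0.2149) = 77.59°. In radians, H_s = 1.3542.
H_s sin φ sin δ = 1.3542 × -0.7604 × 0.1805 = -0.1859.
cos φ cos δ sin H_s = 0.6494 × 0.9836 × 0.9766 = 0.6238.
Q̄ = (1370/π) × (-0.1859 + 0.6238) = 436.08 × 0.4379 = 190.96 W/m².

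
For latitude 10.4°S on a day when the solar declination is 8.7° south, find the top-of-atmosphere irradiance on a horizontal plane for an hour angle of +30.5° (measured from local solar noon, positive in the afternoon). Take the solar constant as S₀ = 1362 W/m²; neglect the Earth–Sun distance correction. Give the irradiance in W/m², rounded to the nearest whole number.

1178 W/m²

cos θ_z = sin φ sin δ + cos φ cos δ cos H = (-0.1805)(-0.1513) + (0.9836)(0.9885)(0.8616) = 0.8650.
Top-of-atmosphere irradiance = S₀ cos θ_z = 1362 × 0.8650 = 1178.13 W/m².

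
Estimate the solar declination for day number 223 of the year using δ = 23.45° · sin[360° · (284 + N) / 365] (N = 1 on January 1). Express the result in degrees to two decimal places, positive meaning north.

360 × (284 + 223) / 365 = 500.055°; sin(500.055°) = 0.6421.
δ = 23.45 × 0.6421 = 15.057° ≈ +15.06°.

+15.06°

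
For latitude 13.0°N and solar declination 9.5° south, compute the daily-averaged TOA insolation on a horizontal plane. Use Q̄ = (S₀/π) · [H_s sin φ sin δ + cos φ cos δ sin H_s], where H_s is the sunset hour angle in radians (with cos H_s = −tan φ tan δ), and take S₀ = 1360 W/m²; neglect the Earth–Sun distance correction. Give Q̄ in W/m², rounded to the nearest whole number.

−tan φ tan δ = −(0.2309)(-0.1673) = 0.0386; H_s = arccos(0.0386) = 87.79°. In radians, H_s = 1.5322.
H_s sin φ sin δ = 1.5322 × 0.2250 × -0.1650 = -0.0569.
cos φ cos δ sin H_s = 0.9744 × 0.9863 × 0.9993 = 0.9604.
Q̄ = (1360/π) × (-0.0569 + 0.9604) = 432.90 × 0.9035 = 391.13 W/m².

391 W/m²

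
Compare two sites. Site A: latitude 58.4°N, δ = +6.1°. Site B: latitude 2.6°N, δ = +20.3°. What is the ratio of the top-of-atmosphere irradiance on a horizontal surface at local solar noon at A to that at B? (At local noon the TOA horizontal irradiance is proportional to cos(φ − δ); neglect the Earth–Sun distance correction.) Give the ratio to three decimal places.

A: cos θ_z = cos(58.4° − (6.1°)) = 0.6115.
B: cos θ_z = cos(2.6° − (20.3°)) = 0.9527.
Ratio A/B = 0.6115 / 0.9527 = 0.6419.

0.642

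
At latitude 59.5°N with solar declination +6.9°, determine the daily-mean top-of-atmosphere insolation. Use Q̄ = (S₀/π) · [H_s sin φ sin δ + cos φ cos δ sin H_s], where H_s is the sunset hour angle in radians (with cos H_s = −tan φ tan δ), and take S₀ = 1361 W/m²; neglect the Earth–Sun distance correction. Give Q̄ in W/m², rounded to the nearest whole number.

293 W/m²

The sunset hour angle satisfies cos H_s = −tan φ tan δ = -0.2054, giving H_s = 101.85°. In radians, H_s = 1.7776.
H_s sin φ sin δ = 1.7776 × 0.8616 × 0.1201 = 0.1839.
cos φ cos δ sin H_s = 0.5075 × 0.9928 × 0.9787 = 0.4931.
Q̄ = (1361/π) × (0.1839 + 0.4931) = 433.22 × 0.6770 = 293.29 W/m².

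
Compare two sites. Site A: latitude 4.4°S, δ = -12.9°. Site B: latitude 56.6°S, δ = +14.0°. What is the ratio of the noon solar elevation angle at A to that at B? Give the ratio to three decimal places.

4.201

A: 90° − |-4.4 − (-12.9)| = 81.50°.
B: 90° − |-56.6 − (14.0)| = 19.40°.
Ratio A/B = 81.5000 / 19.4000 = 4.2010.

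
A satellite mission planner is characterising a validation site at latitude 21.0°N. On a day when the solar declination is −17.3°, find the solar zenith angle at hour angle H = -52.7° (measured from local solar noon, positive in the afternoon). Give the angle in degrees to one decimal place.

64.3°

cos θ_z = sin(21.0°) sin(-17.3°) + cos(21.0°) cos(-17.3°) cos(-52.70°) = -0.1066 + 0.5401 = 0.4335.
θ_z = arccos(0.4335) = 64.31°.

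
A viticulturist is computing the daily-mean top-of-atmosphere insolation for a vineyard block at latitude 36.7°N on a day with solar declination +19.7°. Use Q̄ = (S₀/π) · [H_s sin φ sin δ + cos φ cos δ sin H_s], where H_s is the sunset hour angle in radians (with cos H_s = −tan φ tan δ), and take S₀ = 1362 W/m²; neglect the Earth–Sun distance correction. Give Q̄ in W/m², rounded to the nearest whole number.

cos H_s = −tan(36.7°) · tan(19.7°) = -0.2669, so H_s = arccos(-0.2669) = 105.48°. In radians, H_s = 1.8410.
H_s sin φ sin δ = 1.8410 × 0.5976 × 0.3371 = 0.3709.
cos φ cos δ sin H_s = 0.8018 × 0.9415 × 0.9637 = 0.7275.
Q̄ = (1362/π) × (0.3709 + 0.7275) = 433.54 × 1.0984 = 476.20 W/m².

476 W/m²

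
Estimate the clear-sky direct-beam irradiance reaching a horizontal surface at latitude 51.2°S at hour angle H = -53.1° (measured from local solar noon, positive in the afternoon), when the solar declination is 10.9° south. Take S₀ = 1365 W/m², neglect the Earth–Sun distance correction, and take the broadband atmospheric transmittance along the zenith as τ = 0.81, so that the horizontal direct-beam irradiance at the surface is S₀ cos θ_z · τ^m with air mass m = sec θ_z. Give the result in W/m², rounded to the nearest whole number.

cos θ_z = sin(-51.2°) sin(-10.9°) + cos(-51.2°) cos(-10.9°) cos(-53.10°) = 0.1474 + 0.3694 = 0.5168.
Air mass m = 1/cos θ_z = 1/0.5168 = 1.935; τ^m = 0.81^1.935 = 0.6651.
Surface direct beam = 1365 × 0.5168 × 0.6651 = 469.18 W/m².

469 W/m²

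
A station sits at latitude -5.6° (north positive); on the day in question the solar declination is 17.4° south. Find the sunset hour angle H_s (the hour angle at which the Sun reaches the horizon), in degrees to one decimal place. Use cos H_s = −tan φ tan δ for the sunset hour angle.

cos H_s = −tan(-5.6°) · tan(-17.4°) = -0.0307, so H_s = arccos(-0.0307) = 91.76°.

91.8°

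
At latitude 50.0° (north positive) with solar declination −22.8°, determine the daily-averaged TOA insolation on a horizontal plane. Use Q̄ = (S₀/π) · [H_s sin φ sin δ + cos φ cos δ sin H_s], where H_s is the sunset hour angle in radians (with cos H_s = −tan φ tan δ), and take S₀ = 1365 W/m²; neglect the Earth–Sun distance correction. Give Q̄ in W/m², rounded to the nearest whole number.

88 W/m²

−tan φ tan δ = −(1.1918)(-0.4204) = 0.5010; H_s = arccos(0.5010) = 59.93°. In radians, H_s = 1.0460.
H_s sin φ sin δ = 1.0460 × 0.7660 × -0.3875 = -0.3105.
cos φ cos δ sin H_s = 0.6428 × 0.9219 × 0.8654 = 0.5128.
Q̄ = (1365/π) × (-0.3105 + 0.5128) = 434.49 × 0.2023 = 87.90 W/m².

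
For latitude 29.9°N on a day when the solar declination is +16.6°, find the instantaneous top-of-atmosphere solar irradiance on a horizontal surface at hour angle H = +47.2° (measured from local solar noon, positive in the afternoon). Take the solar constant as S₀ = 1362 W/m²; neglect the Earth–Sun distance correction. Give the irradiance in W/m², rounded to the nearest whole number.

963 W/m²

cos θ_z = sin(29.9°) sin(16.6°) + cos(29.9°) cos(16.6°) cos(47.20°) = 0.1424 + 0.5645 = 0.7069.
Top-of-atmosphere irradiance = S₀ cos θ_z = 1362 × 0.7069 = 962.80 W/m².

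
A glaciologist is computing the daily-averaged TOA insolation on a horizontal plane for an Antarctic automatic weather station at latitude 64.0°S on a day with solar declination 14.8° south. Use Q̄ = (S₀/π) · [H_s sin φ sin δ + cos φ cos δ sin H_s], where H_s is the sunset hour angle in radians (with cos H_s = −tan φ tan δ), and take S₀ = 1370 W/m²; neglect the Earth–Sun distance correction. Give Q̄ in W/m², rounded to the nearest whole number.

370 W/m²

The sunset hour angle satisfies cos H_s = −tan φ tan δ = -0.5417, giving H_s = 122.80°. In radians, H_s = 2.1433.
H_s sin φ sin δ = 2.1433 × -0.8988 × -0.2554 = 0.4920.
cos φ cos δ sin H_s = 0.4384 × 0.9668 × 0.8405 = 0.3562.
Q̄ = (1370/π) × (0.4920 + 0.3562) = 436.08 × 0.8482 = 369.88 W/m².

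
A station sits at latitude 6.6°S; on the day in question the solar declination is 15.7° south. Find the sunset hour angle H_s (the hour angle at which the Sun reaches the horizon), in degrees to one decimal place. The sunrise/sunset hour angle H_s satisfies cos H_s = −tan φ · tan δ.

91.9°

The sunset hour angle satisfies cos H_s = −tan φ tan δ = -0.0325, giving H_s = 91.86°.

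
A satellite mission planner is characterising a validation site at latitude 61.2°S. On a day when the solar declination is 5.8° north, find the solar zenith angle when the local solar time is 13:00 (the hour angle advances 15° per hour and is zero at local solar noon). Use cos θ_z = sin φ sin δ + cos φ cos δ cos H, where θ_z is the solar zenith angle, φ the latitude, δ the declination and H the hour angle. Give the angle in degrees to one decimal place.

Hour angle H = 15° × (13 − 12) = 15.00°.
cos θ_z = sin(-61.2°) sin(5.8°) + cos(-61.2°) cos(5.8°) cos(15.00°) = -0.0886 + 0.4630 = 0.3744.
θ_z = arccos(0.3744) = 68.01°.

68.0°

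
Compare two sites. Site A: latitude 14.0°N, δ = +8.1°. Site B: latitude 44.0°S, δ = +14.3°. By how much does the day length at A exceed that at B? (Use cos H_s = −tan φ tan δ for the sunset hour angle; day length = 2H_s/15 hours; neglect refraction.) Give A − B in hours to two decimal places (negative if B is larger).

A: H_s = arccos(−tan 14.0° · tan 8.1°) = 92.03°, so 2H_s/15 = 12.2707 h.
B: H_s = arccos(−tan -44.0° · tan 14.3°) = 75.75°, so 2H_s/15 = 10.1000 h.
A − B = 12.2707 − 10.1000 = 2.1707 h.

+2.17 h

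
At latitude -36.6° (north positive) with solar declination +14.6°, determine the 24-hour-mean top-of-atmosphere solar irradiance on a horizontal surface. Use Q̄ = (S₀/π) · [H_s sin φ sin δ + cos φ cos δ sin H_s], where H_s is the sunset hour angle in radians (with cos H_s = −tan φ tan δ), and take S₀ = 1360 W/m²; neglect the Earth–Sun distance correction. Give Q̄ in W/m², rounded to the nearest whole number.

cos H_s = −tan(-36.6°) · tan(14.6°) = 0.1934, so H_s = arccos(0.1934) = 78.85°. In radians, H_s = 1.3762.
H_s sin φ sin δ = 1.3762 × -0.5962 × 0.2521 = -0.2068.
cos φ cos δ sin H_s = 0.8028 × 0.9677 × 0.9811 = 0.7622.
Q̄ = (1360/π) × (-0.2068 + 0.7622) = 432.90 × 0.5554 = 240.43 W/m².

240 W/m²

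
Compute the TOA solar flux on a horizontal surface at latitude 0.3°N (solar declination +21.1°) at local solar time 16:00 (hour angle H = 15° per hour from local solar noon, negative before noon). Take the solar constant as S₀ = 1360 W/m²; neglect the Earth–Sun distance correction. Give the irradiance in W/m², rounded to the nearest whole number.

Hour angle H = 15° × (16 − 12) = 60.00°.
cos θ_z = sin φ sin δ + cos φ cos δ cos H = (0.0052)(0.3600) + (1.0000)(0.9330)(0.5000) = 0.4684.
Top-of-atmosphere irradiance = S₀ cos θ_z = 1360 × 0.4684 = 637.02 W/m².

637 W/m²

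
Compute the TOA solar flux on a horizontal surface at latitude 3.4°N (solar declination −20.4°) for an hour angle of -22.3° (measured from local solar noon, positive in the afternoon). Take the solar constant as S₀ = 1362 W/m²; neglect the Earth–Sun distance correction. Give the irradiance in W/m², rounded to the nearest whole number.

1151 W/m²

cos θ_z = sin(3.4°) sin(-20.4°) + cos(3.4°) cos(-20.4°) cos(-22.30°) = -0.0207 + 0.8657 = 0.8450.
Top-of-atmosphere irradiance = S₀ cos θ_z = 1362 × 0.8450 = 1150.89 W/m².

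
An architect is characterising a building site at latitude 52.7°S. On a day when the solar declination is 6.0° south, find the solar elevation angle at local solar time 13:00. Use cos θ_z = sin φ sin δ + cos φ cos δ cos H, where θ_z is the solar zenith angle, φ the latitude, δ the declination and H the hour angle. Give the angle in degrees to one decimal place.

Hour angle H = 15° × (13 − 12) = 15.00°.
With φ = -52.7°, δ = -6.0°, H = 15.00°: sin φ sin δ = 0.0831, cos φ cos δ cos H = 0.5821, so cos θ_z = 0.6652.
θ_z = arccos(0.6652) = 48.30°, so the elevation is 90° − 48.30° = 41.70°.

41.7°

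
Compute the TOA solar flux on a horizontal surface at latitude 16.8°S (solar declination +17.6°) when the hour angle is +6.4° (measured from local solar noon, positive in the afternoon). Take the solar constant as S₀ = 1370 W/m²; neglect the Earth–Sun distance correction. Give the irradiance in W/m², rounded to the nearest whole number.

cos θ_z = sin φ sin δ + cos φ cos δ cos H = (-0.2890)(0.3024) + (0.9573)(0.9532)(0.9938) = 0.8194.
Top-of-atmosphere irradiance = S₀ cos θ_z = 1370 × 0.8194 = 1122.58 W/m².

1123 W/m²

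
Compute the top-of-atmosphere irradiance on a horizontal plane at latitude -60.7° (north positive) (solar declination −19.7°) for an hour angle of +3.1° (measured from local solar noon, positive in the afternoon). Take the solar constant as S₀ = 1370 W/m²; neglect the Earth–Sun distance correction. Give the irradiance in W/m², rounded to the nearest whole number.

1033 W/m²

cos θ_z = sin φ sin δ + cos φ cos δ cos H = (-0.8721)(-0.3371) + (0.4894)(0.9415)(0.9985) = 0.7541.
Top-of-atmosphere irradiance = S₀ cos θ_z = 1370 × 0.7541 = 1033.12 W/m².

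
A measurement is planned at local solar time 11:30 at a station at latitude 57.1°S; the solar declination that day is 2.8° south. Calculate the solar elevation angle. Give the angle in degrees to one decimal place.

Hour angle H = 15° × (11.5 − 12) = -7.50°.
cos θ_z = sin φ sin δ + cos φ cos δ cos H = (-0.8396)(-0.0488) + (0.5432)(0.9988)(0.9914) = 0.5789.
θ_z = arccos(0.5789) = 54.63°, so the elevation is 90° − 54.63° = 35.37°.

35.4°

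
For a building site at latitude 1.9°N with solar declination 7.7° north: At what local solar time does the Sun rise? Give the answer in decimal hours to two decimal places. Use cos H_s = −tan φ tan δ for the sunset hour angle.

5.98 h

The sunset hour angle satisfies cos H_s = −tan φ tan δ = -0.0045, giving H_s = 90.26°.
Sunrise is at 12 − H_s/15 = 12 − 6.017 = 5.983 h local solar time.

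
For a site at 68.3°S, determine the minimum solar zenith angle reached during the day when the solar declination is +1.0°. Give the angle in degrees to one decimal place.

69.3°

At local solar noon the hour angle is zero, so the zenith angle is |φ − δ| = |-68.3° − (1.0°)| = 69.3°.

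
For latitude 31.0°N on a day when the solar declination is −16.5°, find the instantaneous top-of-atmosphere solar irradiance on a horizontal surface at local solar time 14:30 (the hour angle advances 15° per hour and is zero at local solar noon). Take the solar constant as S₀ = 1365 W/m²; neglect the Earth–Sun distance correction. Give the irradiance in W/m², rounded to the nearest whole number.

Hour angle H = 15° × (14.5 − 12) = 37.50°.
cos θ_z = sin φ sin δ + cos φ cos δ cos H = (0.5150)(-0.2840) + (0.8572)(0.9588)(0.7934) = 0.5058.
Top-of-atmosphere irradiance = S₀ cos θ_z = 1365 × 0.5058 = 690.42 W/m².

690 W/m²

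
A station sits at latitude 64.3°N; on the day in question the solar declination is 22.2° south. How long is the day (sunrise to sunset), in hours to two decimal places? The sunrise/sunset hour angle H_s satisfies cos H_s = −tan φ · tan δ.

−tan φ tan δ = −(2.0778)(-0.4081) = 0.8480; H_s = arccos(0.8480) = 32.01°.
Day length = 2 H_s / 15° h⁻¹ = 64.02° / 15 = 4.268 h.

4.27 hours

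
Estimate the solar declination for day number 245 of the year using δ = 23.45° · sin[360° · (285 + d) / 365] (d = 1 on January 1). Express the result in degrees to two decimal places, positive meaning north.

360 × (285 + 245) / 365 = 522.740°; sin(522.740°) = 0.2967.
δ = 23.45 × 0.2967 = 6.958° ≈ +6.96°.

+6.96°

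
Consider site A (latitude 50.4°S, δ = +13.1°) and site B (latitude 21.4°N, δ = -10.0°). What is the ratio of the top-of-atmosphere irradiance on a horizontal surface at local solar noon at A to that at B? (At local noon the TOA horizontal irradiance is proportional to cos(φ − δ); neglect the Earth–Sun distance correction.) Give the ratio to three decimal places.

A: cos θ_z = cos(-50.4° − (13.1°)) = 0.4462.
B: cos θ_z = cos(21.4° − (-10.0°)) = 0.8536.
Ratio A/B = 0.4462 / 0.8536 = 0.5227.

0.523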